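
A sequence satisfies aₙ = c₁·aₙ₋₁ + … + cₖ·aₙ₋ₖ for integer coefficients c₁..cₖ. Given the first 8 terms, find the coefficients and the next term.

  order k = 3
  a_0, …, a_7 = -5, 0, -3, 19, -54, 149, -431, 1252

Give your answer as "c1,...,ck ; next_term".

  a_3 = -3·-3 + -1·0 + -2·-5 = 19
  a_4 = -3·19 + -1·-3 + -2·0 = -54
  a_5 = -3·-54 + -1·19 + -2·-3 = 149
  a_6 = -3·149 + -1·-54 + -2·19 = -431
  a_7 = -3·-431 + -1·149 + -2·-54 = 1252
  a_8 = -3·1252 + -1·-431 + -2·149 = -3623

-3,-1,-2 ; -3623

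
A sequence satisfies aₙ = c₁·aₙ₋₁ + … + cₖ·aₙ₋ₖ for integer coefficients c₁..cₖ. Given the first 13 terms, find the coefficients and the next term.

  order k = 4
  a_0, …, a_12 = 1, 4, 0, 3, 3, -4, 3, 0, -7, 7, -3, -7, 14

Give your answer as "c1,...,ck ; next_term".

  a_4 = 0·3 + 0·0 + 1·4 + -1·1 = 3
  a_5 = 0·3 + 0·3 + 1·0 + -1·4 = -4
  a_6 = 0·-4 + 0·3 + 1·3 + -1·0 = 3
  a_7 = 0·3 + 0·-4 + 1·3 + -1·3 = 0
  a_8 = 0·0 + 0·3 + 1·-4 + -1·3 = -7
  a_9 = 0·-7 + 0·0 + 1·3 + -1·-4 = 7
  a_10 = 0·7 + 0·-7 + 1·0 + -1·3 = -3
  a_11 = 0·-3 + 0·7 + 1·-7 + -1·0 = -7
  a_12 = 0·-7 + 0·-3 + 1·7 + -1·-7 = 14
  a_13 = 0·14 + 0·-7 + 1·-3 + -1·7 = -10

0,0,1,-1 ; -10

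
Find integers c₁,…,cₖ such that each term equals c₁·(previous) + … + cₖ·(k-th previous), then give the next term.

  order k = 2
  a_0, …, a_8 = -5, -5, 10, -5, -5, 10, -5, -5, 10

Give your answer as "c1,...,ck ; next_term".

  a_2 = -1·-5 + -1·-5 = 10
  a_3 = -1·10 + -1·-5 = -5
  a_4 = -1·-5 + -1·10 = -5
  a_5 = -1·-5 + -1·-5 = 10
  a_6 = -1·10 + -1·-5 = -5
  a_7 = -1·-5 + -1·10 = -5
  a_8 = -1·-5 + -1·-5 = 10
  a_9 = -1·10 + -1·-5 = -5

-1,-1 ; -5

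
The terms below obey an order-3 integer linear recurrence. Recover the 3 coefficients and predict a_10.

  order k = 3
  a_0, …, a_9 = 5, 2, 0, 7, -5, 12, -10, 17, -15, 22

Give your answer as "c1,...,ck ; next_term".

-1,1,1 ; -20

  a_3 = -1·0 + 1·2 + 1·5 = 7
  a_4 = -1·7 + 1·0 + 1·2 = -5
  a_5 = -1·-5 + 1·7 + 1·0 = 12
  a_6 = -1·12 + 1·-5 + 1·7 = -10
  a_7 = -1·-10 + 1·12 + 1·-5 = 17
  a_8 = -1·17 + 1·-10 + 1·12 = -15
  a_9 = -1·-15 + 1·17 + 1·-10 = 22
  a_10 = -1·22 + 1·-15 + 1·17 = -20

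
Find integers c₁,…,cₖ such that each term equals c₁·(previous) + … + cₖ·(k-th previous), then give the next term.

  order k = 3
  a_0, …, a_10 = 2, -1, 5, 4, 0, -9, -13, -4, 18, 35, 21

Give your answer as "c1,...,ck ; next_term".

1,-1,-1 ; -32

  a_3 = 1·5 + -1·-1 + -1·2 = 4
  a_4 = 1·4 + -1·5 + -1·-1 = 0
  a_5 = 1·0 + -1·4 + -1·5 = -9
  a_6 = 1·-9 + -1·0 + -1·4 = -13
  a_7 = 1·-13 + -1·-9 + -1·0 = -4
  a_8 = 1·-4 + -1·-13 + -1·-9 = 18
  a_9 = 1·18 + -1·-4 + -1·-13 = 35
  a_10 = 1·35 + -1·18 + -1·-4 = 21
  a_11 = 1·21 + -1·35 + -1·18 = -32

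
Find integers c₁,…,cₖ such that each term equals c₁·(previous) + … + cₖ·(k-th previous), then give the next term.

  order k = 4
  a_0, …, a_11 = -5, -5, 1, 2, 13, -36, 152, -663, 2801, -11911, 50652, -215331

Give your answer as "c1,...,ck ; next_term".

-4,1,-1,-3 ; 915484

  a_4 = -4·2 + 1·1 + -1·-5 + -3·-5 = 13
  a_5 = -4·13 + 1·2 + -1·1 + -3·-5 = -36
  a_6 = -4·-36 + 1·13 + -1·2 + -3·1 = 152
  a_7 = -4·152 + 1·-36 + -1·13 + -3·2 = -663
  a_8 = -4·-663 + 1·152 + -1·-36 + -3·13 = 2801
  a_9 = -4·2801 + 1·-663 + -1·152 + -3·-36 = -11911
  a_10 = -4·-11911 + 1·2801 + -1·-663 + -3·152 = 50652
  a_11 = -4·50652 + 1·-11911 + -1·2801 + -3·-663 = -215331
  a_12 = -4·-215331 + 1·50652 + -1·-11911 + -3·2801 = 915484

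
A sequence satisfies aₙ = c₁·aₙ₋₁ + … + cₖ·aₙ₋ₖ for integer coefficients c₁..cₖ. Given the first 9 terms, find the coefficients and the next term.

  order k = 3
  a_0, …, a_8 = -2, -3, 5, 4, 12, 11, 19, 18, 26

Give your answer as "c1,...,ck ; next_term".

  a_3 = 1·5 + 1·-3 + -1·-2 = 4
  a_4 = 1·4 + 1·5 + -1·-3 = 12
  a_5 = 1·12 + 1·4 + -1·5 = 11
  a_6 = 1·11 + 1·12 + -1·4 = 19
  a_7 = 1·19 + 1·11 + -1·12 = 18
  a_8 = 1·18 + 1·19 + -1·11 = 26
  a_9 = 1·26 + 1·18 + -1·19 = 25

1,1,-1 ; 25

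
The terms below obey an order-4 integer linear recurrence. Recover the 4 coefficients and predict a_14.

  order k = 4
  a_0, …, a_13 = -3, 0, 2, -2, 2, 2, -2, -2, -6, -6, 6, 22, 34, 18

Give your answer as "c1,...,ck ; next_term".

  a_4 = 1·-2 + -1·2 + -1·0 + -2·-3 = 2
  a_5 = 1·2 + -1·-2 + -1·2 + -2·0 = 2
  a_6 = 1·2 + -1·2 + -1·-2 + -2·2 = -2
  a_7 = 1·-2 + -1·2 + -1·2 + -2·-2 = -2
  a_8 = 1·-2 + -1·-2 + -1·2 + -2·2 = -6
  a_9 = 1·-6 + -1·-2 + -1·-2 + -2·2 = -6
  a_10 = 1·-6 + -1·-6 + -1·-2 + -2·-2 = 6
  a_11 = 1·6 + -1·-6 + -1·-6 + -2·-2 = 22
  a_12 = 1·22 + -1·6 + -1·-6 + -2·-6 = 34
  a_13 = 1·34 + -1·22 + -1·6 + -2·-6 = 18
  a_14 = 1·18 + -1·34 + -1·22 + -2·6 = -50

1,-1,-1,-2 ; -50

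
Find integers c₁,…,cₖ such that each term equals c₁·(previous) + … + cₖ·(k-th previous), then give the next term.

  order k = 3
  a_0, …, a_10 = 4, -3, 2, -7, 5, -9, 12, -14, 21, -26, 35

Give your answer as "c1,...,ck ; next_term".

  a_3 = 0·2 + 1·-3 + -1·4 = -7
  a_4 = 0·-7 + 1·2 + -1·-3 = 5
  a_5 = 0·5 + 1·-7 + -1·2 = -9
  a_6 = 0·-9 + 1·5 + -1·-7 = 12
  a_7 = 0·12 + 1·-9 + -1·5 = -14
  a_8 = 0·-14 + 1·12 + -1·-9 = 21
  a_9 = 0·21 + 1·-14 + -1·12 = -26
  a_10 = 0·-26 + 1·21 + -1·-14 = 35
  a_11 = 0·35 + 1·-26 + -1·21 = -47

0,1,-1 ; -47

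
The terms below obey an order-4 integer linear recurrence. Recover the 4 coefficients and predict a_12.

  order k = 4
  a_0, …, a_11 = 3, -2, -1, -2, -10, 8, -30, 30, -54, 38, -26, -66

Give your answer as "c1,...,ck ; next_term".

-1,2,2,-2 ; 198

  a_4 = -1·-2 + 2·-1 + 2·-2 + -2·3 = -10
  a_5 = -1·-10 + 2·-2 + 2·-1 + -2·-2 = 8
  a_6 = -1·8 + 2·-10 + 2·-2 + -2·-1 = -30
  a_7 = -1·-30 + 2·8 + 2·-10 + -2·-2 = 30
  a_8 = -1·30 + 2·-30 + 2·8 + -2·-10 = -54
  a_9 = -1·-54 + 2·30 + 2·-30 + -2·8 = 38
  a_10 = -1·38 + 2·-54 + 2·30 + -2·-30 = -26
  a_11 = -1·-26 + 2·38 + 2·-54 + -2·30 = -66
  a_12 = -1·-66 + 2·-26 + 2·38 + -2·-54 = 198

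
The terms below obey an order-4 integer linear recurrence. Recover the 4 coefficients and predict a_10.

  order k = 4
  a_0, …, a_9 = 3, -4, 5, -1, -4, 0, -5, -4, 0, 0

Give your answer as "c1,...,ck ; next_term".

  a_4 = 1·-1 + 0·5 + 0·-4 + -1·3 = -4
  a_5 = 1·-4 + 0·-1 + 0·5 + -1·-4 = 0
  a_6 = 1·0 + 0·-4 + 0·-1 + -1·5 = -5
  a_7 = 1·-5 + 0·0 + 0·-4 + -1·-1 = -4
  a_8 = 1·-4 + 0·-5 + 0·0 + -1·-4 = 0
  a_9 = 1·0 + 0·-4 + 0·-5 + -1·0 = 0
  a_10 = 1·0 + 0·0 + 0·-4 + -1·-5 = 5

1,0,0,-1 ; 5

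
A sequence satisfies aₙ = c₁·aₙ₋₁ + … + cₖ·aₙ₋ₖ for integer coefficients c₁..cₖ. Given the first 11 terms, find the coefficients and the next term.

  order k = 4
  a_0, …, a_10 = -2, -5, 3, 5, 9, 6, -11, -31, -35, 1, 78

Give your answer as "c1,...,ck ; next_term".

  a_4 = 1·5 + -1·3 + -1·-5 + -1·-2 = 9
  a_5 = 1·9 + -1·5 + -1·3 + -1·-5 = 6
  a_6 = 1·6 + -1·9 + -1·5 + -1·3 = -11
  a_7 = 1·-11 + -1·6 + -1·9 + -1·5 = -31
  a_8 = 1·-31 + -1·-11 + -1·6 + -1·9 = -35
  a_9 = 1·-35 + -1·-31 + -1·-11 + -1·6 = 1
  a_10 = 1·1 + -1·-35 + -1·-31 + -1·-11 = 78
  a_11 = 1·78 + -1·1 + -1·-35 + -1·-31 = 143

1,-1,-1,-1 ; 143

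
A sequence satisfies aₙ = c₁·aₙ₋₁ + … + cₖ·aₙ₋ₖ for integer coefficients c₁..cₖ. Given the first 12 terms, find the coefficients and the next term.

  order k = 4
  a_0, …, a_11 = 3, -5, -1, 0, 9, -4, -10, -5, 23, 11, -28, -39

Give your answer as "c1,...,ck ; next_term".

  a_4 = 0·0 + -1·-1 + -1·-5 + 1·3 = 9
  a_5 = 0·9 + -1·0 + -1·-1 + 1·-5 = -4
  a_6 = 0·-4 + -1·9 + -1·0 + 1·-1 = -10
  a_7 = 0·-10 + -1·-4 + -1·9 + 1·0 = -5
  a_8 = 0·-5 + -1·-10 + -1·-4 + 1·9 = 23
  a_9 = 0·23 + -1·-5 + -1·-10 + 1·-4 = 11
  a_10 = 0·11 + -1·23 + -1·-5 + 1·-10 = -28
  a_11 = 0·-28 + -1·11 + -1·23 + 1·-5 = -39
  a_12 = 0·-39 + -1·-28 + -1·11 + 1·23 = 40

0,-1,-1,1 ; 40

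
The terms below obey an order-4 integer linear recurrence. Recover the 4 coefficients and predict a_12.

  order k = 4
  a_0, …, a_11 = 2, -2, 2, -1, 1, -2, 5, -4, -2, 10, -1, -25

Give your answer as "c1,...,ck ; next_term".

  a_4 = -1·-1 + -1·2 + 2·-2 + 3·2 = 1
  a_5 = -1·1 + -1·-1 + 2·2 + 3·-2 = -2
  a_6 = -1·-2 + -1·1 + 2·-1 + 3·2 = 5
  a_7 = -1·5 + -1·-2 + 2·1 + 3·-1 = -4
  a_8 = -1·-4 + -1·5 + 2·-2 + 3·1 = -2
  a_9 = -1·-2 + -1·-4 + 2·5 + 3·-2 = 10
  a_10 = -1·10 + -1·-2 + 2·-4 + 3·5 = -1
  a_11 = -1·-1 + -1·10 + 2·-2 + 3·-4 = -25
  a_12 = -1·-25 + -1·-1 + 2·10 + 3·-2 = 40

-1,-1,2,3 ; 40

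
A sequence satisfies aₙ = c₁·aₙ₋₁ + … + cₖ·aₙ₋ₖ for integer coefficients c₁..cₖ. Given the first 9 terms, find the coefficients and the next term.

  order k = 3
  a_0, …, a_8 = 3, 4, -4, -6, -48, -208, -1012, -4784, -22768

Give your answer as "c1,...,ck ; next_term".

  a_3 = 4·-4 + 4·4 + -2·3 = -6
  a_4 = 4·-6 + 4·-4 + -2·4 = -48
  a_5 = 4·-48 + 4·-6 + -2·-4 = -208
  a_6 = 4·-208 + 4·-48 + -2·-6 = -1012
  a_7 = 4·-1012 + 4·-208 + -2·-48 = -4784
  a_8 = 4·-4784 + 4·-1012 + -2·-208 = -22768
  a_9 = 4·-22768 + 4·-4784 + -2·-1012 = -108184

4,4,-2 ; -108184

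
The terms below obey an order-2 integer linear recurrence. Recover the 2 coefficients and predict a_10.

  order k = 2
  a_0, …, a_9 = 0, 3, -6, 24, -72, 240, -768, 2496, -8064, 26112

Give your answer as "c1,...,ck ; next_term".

-2,4 ; -84480

  a_2 = -2·3 + 4·0 = -6
  a_3 = -2·-6 + 4·3 = 24
  a_4 = -2·24 + 4·-6 = -72
  a_5 = -2·-72 + 4·24 = 240
  a_6 = -2·240 + 4·-72 = -768
  a_7 = -2·-768 + 4·240 = 2496
  a_8 = -2·2496 + 4·-768 = -8064
  a_9 = -2·-8064 + 4·2496 = 26112
  a_10 = -2·26112 + 4·-8064 = -84480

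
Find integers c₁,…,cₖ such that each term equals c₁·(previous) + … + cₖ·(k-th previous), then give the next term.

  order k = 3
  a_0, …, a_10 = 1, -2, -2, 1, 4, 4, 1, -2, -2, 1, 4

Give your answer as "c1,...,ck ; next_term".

2,-2,1 ; 4

  a_3 = 2·-2 + -2·-2 + 1·1 = 1
  a_4 = 2·1 + -2·-2 + 1·-2 = 4
  a_5 = 2·4 + -2·1 + 1·-2 = 4
  a_6 = 2·4 + -2·4 + 1·1 = 1
  a_7 = 2·1 + -2·4 + 1·4 = -2
  a_8 = 2·-2 + -2·1 + 1·4 = -2
  a_9 = 2·-2 + -2·-2 + 1·1 = 1
  a_10 = 2·1 + -2·-2 + 1·-2 = 4
  a_11 = 2·4 + -2·1 + 1·-2 = 4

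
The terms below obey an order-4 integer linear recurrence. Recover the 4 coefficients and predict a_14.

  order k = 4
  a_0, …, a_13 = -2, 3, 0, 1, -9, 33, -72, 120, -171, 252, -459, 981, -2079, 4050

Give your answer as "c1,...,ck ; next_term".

-3,-3,0,3 ; -7290

  a_4 = -3·1 + -3·0 + 0·3 + 3·-2 = -9
  a_5 = -3·-9 + -3·1 + 0·0 + 3·3 = 33
  a_6 = -3·33 + -3·-9 + 0·1 + 3·0 = -72
  a_7 = -3·-72 + -3·33 + 0·-9 + 3·1 = 120
  a_8 = -3·120 + -3·-72 + 0·33 + 3·-9 = -171
  a_9 = -3·-171 + -3·120 + 0·-72 + 3·33 = 252
  a_10 = -3·252 + -3·-171 + 0·120 + 3·-72 = -459
  a_11 = -3·-459 + -3·252 + 0·-171 + 3·120 = 981
  a_12 = -3·981 + -3·-459 + 0·252 + 3·-171 = -2079
  a_13 = -3·-2079 + -3·981 + 0·-459 + 3·252 = 4050
  a_14 = -3·4050 + -3·-2079 + 0·981 + 3·-459 = -7290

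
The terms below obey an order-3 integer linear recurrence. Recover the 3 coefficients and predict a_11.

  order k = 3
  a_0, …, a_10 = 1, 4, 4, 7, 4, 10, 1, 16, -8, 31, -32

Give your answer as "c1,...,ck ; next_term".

  a_3 = 0·4 + 2·4 + -1·1 = 7
  a_4 = 0·7 + 2·4 + -1·4 = 4
  a_5 = 0·4 + 2·7 + -1·4 = 10
  a_6 = 0·10 + 2·4 + -1·7 = 1
  a_7 = 0·1 + 2·10 + -1·4 = 16
  a_8 = 0·16 + 2·1 + -1·10 = -8
  a_9 = 0·-8 + 2·16 + -1·1 = 31
  a_10 = 0·31 + 2·-8 + -1·16 = -32
  a_11 = 0·-32 + 2·31 + -1·-8 = 70

0,2,-1 ; 70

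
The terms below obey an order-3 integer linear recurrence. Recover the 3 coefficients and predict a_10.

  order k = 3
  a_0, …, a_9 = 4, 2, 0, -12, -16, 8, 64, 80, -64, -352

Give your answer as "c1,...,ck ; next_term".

1,-2,-2 ; -384

  a_3 = 1·0 + -2·2 + -2·4 = -12
  a_4 = 1·-12 + -2·0 + -2·2 = -16
  a_5 = 1·-16 + -2·-12 + -2·0 = 8
  a_6 = 1·8 + -2·-16 + -2·-12 = 64
  a_7 = 1·64 + -2·8 + -2·-16 = 80
  a_8 = 1·80 + -2·64 + -2·8 = -64
  a_9 = 1·-64 + -2·80 + -2·64 = -352
  a_10 = 1·-352 + -2·-64 + -2·80 = -384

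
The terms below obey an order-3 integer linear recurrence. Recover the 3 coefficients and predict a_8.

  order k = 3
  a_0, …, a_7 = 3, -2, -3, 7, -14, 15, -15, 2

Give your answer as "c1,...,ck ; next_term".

  a_3 = -1·-3 + 1·-2 + 2·3 = 7
  a_4 = -1·7 + 1·-3 + 2·-2 = -14
  a_5 = -1·-14 + 1·7 + 2·-3 = 15
  a_6 = -1·15 + 1·-14 + 2·7 = -15
  a_7 = -1·-15 + 1·15 + 2·-14 = 2
  a_8 = -1·2 + 1·-15 + 2·15 = 13

-1,1,2 ; 13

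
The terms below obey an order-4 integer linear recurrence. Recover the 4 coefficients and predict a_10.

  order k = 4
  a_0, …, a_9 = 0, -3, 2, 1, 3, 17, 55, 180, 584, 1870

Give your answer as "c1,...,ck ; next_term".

4,-2,-1,-3 ; 5967

  a_4 = 4·1 + -2·2 + -1·-3 + -3·0 = 3
  a_5 = 4·3 + -2·1 + -1·2 + -3·-3 = 17
  a_6 = 4·17 + -2·3 + -1·1 + -3·2 = 55
  a_7 = 4·55 + -2·17 + -1·3 + -3·1 = 180
  a_8 = 4·180 + -2·55 + -1·17 + -3·3 = 584
  a_9 = 4·584 + -2·180 + -1·55 + -3·17 = 1870
  a_10 = 4·1870 + -2·584 + -1·180 + -3·55 = 5967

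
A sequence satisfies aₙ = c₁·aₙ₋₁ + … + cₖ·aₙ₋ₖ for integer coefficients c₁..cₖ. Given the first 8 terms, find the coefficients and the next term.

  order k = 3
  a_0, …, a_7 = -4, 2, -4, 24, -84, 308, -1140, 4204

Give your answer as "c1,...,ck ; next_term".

-3,2,-2 ; -15508

  a_3 = -3·-4 + 2·2 + -2·-4 = 24
  a_4 = -3·24 + 2·-4 + -2·2 = -84
  a_5 = -3·-84 + 2·24 + -2·-4 = 308
  a_6 = -3·308 + 2·-84 + -2·24 = -1140
  a_7 = -3·-1140 + 2·308 + -2·-84 = 4204
  a_8 = -3·4204 + 2·-1140 + -2·308 = -15508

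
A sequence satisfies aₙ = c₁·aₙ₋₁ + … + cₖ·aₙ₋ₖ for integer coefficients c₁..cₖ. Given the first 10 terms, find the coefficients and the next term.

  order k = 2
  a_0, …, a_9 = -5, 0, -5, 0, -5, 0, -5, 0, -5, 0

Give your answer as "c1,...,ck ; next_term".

0,1 ; -5

  a_2 = 0·0 + 1·-5 = -5
  a_3 = 0·-5 + 1·0 = 0
  a_4 = 0·0 + 1·-5 = -5
  a_5 = 0·-5 + 1·0 = 0
  a_6 = 0·0 + 1·-5 = -5
  a_7 = 0·-5 + 1·0 = 0
  a_8 = 0·0 + 1·-5 = -5
  a_9 = 0·-5 + 1·0 = 0
  a_10 = 0·0 + 1·-5 = -5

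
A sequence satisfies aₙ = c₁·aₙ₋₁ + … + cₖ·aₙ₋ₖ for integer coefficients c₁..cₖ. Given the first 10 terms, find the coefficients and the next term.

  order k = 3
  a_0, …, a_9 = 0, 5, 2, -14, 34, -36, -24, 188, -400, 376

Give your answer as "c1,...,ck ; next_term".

  a_3 = -2·2 + -2·5 + 2·0 = -14
  a_4 = -2·-14 + -2·2 + 2·5 = 34
  a_5 = -2·34 + -2·-14 + 2·2 = -36
  a_6 = -2·-36 + -2·34 + 2·-14 = -24
  a_7 = -2·-24 + -2·-36 + 2·34 = 188
  a_8 = -2·188 + -2·-24 + 2·-36 = -400
  a_9 = -2·-400 + -2·188 + 2·-24 = 376
  a_10 = -2·376 + -2·-400 + 2·188 = 424

-2,-2,2 ; 424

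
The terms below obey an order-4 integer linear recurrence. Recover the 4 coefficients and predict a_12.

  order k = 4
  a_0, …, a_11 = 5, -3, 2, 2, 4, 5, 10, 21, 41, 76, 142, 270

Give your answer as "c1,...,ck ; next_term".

  a_4 = 2·2 + -1·2 + 1·-3 + 1·5 = 4
  a_5 = 2·4 + -1·2 + 1·2 + 1·-3 = 5
  a_6 = 2·5 + -1·4 + 1·2 + 1·2 = 10
  a_7 = 2·10 + -1·5 + 1·4 + 1·2 = 21
  a_8 = 2·21 + -1·10 + 1·5 + 1·4 = 41
  a_9 = 2·41 + -1·21 + 1·10 + 1·5 = 76
  a_10 = 2·76 + -1·41 + 1·21 + 1·10 = 142
  a_11 = 2·142 + -1·76 + 1·41 + 1·21 = 270
  a_12 = 2·270 + -1·142 + 1·76 + 1·41 = 515

2,-1,1,1 ; 515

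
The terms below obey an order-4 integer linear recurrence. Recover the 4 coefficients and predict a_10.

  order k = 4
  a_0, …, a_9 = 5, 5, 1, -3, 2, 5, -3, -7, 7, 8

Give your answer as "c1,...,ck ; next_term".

  a_4 = -1·-3 + -1·1 + -1·5 + 1·5 = 2
  a_5 = -1·2 + -1·-3 + -1·1 + 1·5 = 5
  a_6 = -1·5 + -1·2 + -1·-3 + 1·1 = -3
  a_7 = -1·-3 + -1·5 + -1·2 + 1·-3 = -7
  a_8 = -1·-7 + -1·-3 + -1·5 + 1·2 = 7
  a_9 = -1·7 + -1·-7 + -1·-3 + 1·5 = 8
  a_10 = -1·8 + -1·7 + -1·-7 + 1·-3 = -11

-1,-1,-1,1 ; -11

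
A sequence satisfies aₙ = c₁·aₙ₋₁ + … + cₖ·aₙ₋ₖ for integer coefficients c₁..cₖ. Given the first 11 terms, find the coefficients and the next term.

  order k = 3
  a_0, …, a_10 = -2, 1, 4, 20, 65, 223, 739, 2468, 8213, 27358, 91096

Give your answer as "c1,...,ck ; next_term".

  a_3 = 3·4 + 2·1 + -3·-2 = 20
  a_4 = 3·20 + 2·4 + -3·1 = 65
  a_5 = 3·65 + 2·20 + -3·4 = 223
  a_6 = 3·223 + 2·65 + -3·20 = 739
  a_7 = 3·739 + 2·223 + -3·65 = 2468
  a_8 = 3·2468 + 2·739 + -3·223 = 8213
  a_9 = 3·8213 + 2·2468 + -3·739 = 27358
  a_10 = 3·27358 + 2·8213 + -3·2468 = 91096
  a_11 = 3·91096 + 2·27358 + -3·8213 = 303365

3,2,-3 ; 303365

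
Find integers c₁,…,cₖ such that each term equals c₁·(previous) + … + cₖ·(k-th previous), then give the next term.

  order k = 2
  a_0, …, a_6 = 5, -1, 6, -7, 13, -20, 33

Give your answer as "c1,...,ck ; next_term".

  a_2 = -1·-1 + 1·5 = 6
  a_3 = -1·6 + 1·-1 = -7
  a_4 = -1·-7 + 1·6 = 13
  a_5 = -1·13 + 1·-7 = -20
  a_6 = -1·-20 + 1·13 = 33
  a_7 = -1·33 + 1·-20 = -53

-1,1 ; -53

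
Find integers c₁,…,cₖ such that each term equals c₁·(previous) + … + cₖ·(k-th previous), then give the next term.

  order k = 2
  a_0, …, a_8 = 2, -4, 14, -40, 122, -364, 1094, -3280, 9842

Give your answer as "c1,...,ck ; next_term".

-2,3 ; -29524

  a_2 = -2·-4 + 3·2 = 14
  a_3 = -2·14 + 3·-4 = -40
  a_4 = -2·-40 + 3·14 = 122
  a_5 = -2·122 + 3·-40 = -364
  a_6 = -2·-364 + 3·122 = 1094
  a_7 = -2·1094 + 3·-364 = -3280
  a_8 = -2·-3280 + 3·1094 = 9842
  a_9 = -2·9842 + 3·-3280 = -29524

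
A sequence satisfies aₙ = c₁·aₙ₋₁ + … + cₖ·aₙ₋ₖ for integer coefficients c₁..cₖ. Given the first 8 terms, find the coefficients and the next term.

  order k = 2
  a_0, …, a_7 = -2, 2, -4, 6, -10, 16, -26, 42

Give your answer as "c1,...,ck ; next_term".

  a_2 = -1·2 + 1·-2 = -4
  a_3 = -1·-4 + 1·2 = 6
  a_4 = -1·6 + 1·-4 = -10
  a_5 = -1·-10 + 1·6 = 16
  a_6 = -1·16 + 1·-10 = -26
  a_7 = -1·-26 + 1·16 = 42
  a_8 = -1·42 + 1·-26 = -68

-1,1 ; -68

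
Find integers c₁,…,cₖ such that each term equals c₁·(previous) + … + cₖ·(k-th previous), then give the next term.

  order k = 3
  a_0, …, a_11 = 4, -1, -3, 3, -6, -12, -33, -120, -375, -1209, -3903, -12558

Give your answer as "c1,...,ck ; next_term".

2,3,3 ; -40452

  a_3 = 2·-3 + 3·-1 + 3·4 = 3
  a_4 = 2·3 + 3·-3 + 3·-1 = -6
  a_5 = 2·-6 + 3·3 + 3·-3 = -12
  a_6 = 2·-12 + 3·-6 + 3·3 = -33
  a_7 = 2·-33 + 3·-12 + 3·-6 = -120
  a_8 = 2·-120 + 3·-33 + 3·-12 = -375
  a_9 = 2·-375 + 3·-120 + 3·-33 = -1209
  a_10 = 2·-1209 + 3·-375 + 3·-120 = -3903
  a_11 = 2·-3903 + 3·-1209 + 3·-375 = -12558
  a_12 = 2·-12558 + 3·-3903 + 3·-1209 = -40452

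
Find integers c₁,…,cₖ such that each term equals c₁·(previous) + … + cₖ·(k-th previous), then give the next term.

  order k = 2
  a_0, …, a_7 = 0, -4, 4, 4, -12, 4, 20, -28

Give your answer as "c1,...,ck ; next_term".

-1,-2 ; -12

  a_2 = -1·-4 + -2·0 = 4
  a_3 = -1·4 + -2·-4 = 4
  a_4 = -1·4 + -2·4 = -12
  a_5 = -1·-12 + -2·4 = 4
  a_6 = -1·4 + -2·-12 = 20
  a_7 = -1·20 + -2·4 = -28
  a_8 = -1·-28 + -2·20 = -12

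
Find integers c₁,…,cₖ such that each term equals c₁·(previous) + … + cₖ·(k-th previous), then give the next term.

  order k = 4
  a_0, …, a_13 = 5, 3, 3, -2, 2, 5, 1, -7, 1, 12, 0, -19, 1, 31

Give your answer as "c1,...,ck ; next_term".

0,-1,0,1 ; -1

  a_4 = 0·-2 + -1·3 + 0·3 + 1·5 = 2
  a_5 = 0·2 + -1·-2 + 0·3 + 1·3 = 5
  a_6 = 0·5 + -1·2 + 0·-2 + 1·3 = 1
  a_7 = 0·1 + -1·5 + 0·2 + 1·-2 = -7
  a_8 = 0·-7 + -1·1 + 0·5 + 1·2 = 1
  a_9 = 0·1 + -1·-7 + 0·1 + 1·5 = 12
  a_10 = 0·12 + -1·1 + 0·-7 + 1·1 = 0
  a_11 = 0·0 + -1·12 + 0·1 + 1·-7 = -19
  a_12 = 0·-19 + -1·0 + 0·12 + 1·1 = 1
  a_13 = 0·1 + -1·-19 + 0·0 + 1·12 = 31
  a_14 = 0·31 + -1·1 + 0·-19 + 1·0 = -1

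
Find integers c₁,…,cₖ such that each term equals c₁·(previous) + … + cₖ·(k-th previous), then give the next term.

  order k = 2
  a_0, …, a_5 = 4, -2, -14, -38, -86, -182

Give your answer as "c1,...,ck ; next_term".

  a_2 = 3·-2 + -2·4 = -14
  a_3 = 3·-14 + -2·-2 = -38
  a_4 = 3·-38 + -2·-14 = -86
  a_5 = 3·-86 + -2·-38 = -182
  a_6 = 3·-182 + -2·-86 = -374

3,-2 ; -374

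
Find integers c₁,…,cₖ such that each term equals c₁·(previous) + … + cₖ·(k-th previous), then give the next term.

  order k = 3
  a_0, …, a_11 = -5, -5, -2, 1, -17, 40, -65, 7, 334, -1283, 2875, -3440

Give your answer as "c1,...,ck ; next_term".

-3,-3,4 ; -3437

  a_3 = -3·-2 + -3·-5 + 4·-5 = 1
  a_4 = -3·1 + -3·-2 + 4·-5 = -17
  a_5 = -3·-17 + -3·1 + 4·-2 = 40
  a_6 = -3·40 + -3·-17 + 4·1 = -65
  a_7 = -3·-65 + -3·40 + 4·-17 = 7
  a_8 = -3·7 + -3·-65 + 4·40 = 334
  a_9 = -3·334 + -3·7 + 4·-65 = -1283
  a_10 = -3·-1283 + -3·334 + 4·7 = 2875
  a_11 = -3·2875 + -3·-1283 + 4·334 = -3440
  a_12 = -3·-3440 + -3·2875 + 4·-1283 = -3437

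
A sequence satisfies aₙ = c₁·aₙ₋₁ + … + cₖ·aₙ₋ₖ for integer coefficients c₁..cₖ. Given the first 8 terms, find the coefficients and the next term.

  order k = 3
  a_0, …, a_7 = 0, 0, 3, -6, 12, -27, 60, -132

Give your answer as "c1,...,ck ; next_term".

-2,0,-1 ; 291

  a_3 = -2·3 + 0·0 + -1·0 = -6
  a_4 = -2·-6 + 0·3 + -1·0 = 12
  a_5 = -2·12 + 0·-6 + -1·3 = -27
  a_6 = -2·-27 + 0·12 + -1·-6 = 60
  a_7 = -2·60 + 0·-27 + -1·12 = -132
  a_8 = -2·-132 + 0·60 + -1·-27 = 291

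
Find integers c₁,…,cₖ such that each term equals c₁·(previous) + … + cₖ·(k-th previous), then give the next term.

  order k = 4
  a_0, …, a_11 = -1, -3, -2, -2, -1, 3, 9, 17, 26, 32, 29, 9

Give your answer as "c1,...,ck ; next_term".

  a_4 = 2·-2 + -1·-2 + 0·-3 + -1·-1 = -1
  a_5 = 2·-1 + -1·-2 + 0·-2 + -1·-3 = 3
  a_6 = 2·3 + -1·-1 + 0·-2 + -1·-2 = 9
  a_7 = 2·9 + -1·3 + 0·-1 + -1·-2 = 17
  a_8 = 2·17 + -1·9 + 0·3 + -1·-1 = 26
  a_9 = 2·26 + -1·17 + 0·9 + -1·3 = 32
  a_10 = 2·32 + -1·26 + 0·17 + -1·9 = 29
  a_11 = 2·29 + -1·32 + 0·26 + -1·17 = 9
  a_12 = 2·9 + -1·29 + 0·32 + -1·26 = -37

2,-1,0,-1 ; -37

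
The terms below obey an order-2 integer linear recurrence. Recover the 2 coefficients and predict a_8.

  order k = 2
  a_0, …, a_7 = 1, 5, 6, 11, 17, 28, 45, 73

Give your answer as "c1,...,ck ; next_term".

1,1 ; 118

  a_2 = 1·5 + 1·1 = 6
  a_3 = 1·6 + 1·5 = 11
  a_4 = 1·11 + 1·6 = 17
  a_5 = 1·17 + 1·11 = 28
  a_6 = 1·28 + 1·17 = 45
  a_7 = 1·45 + 1·28 = 73
  a_8 = 1·73 + 1·45 = 118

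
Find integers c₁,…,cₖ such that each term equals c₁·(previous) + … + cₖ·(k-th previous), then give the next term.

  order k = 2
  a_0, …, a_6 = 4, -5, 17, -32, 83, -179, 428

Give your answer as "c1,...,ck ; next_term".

-1,3 ; -965

  a_2 = -1·-5 + 3·4 = 17
  a_3 = -1·17 + 3·-5 = -32
  a_4 = -1·-32 + 3·17 = 83
  a_5 = -1·83 + 3·-32 = -179
  a_6 = -1·-179 + 3·83 = 428
  a_7 = -1·428 + 3·-179 = -965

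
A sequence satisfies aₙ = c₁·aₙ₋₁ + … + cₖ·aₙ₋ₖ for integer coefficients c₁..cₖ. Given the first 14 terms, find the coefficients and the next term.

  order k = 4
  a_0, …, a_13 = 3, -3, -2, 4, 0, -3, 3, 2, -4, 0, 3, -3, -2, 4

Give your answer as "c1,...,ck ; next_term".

1,-1,1,-1 ; 0

  a_4 = 1·4 + -1·-2 + 1·-3 + -1·3 = 0
  a_5 = 1·0 + -1·4 + 1·-2 + -1·-3 = -3
  a_6 = 1·-3 + -1·0 + 1·4 + -1·-2 = 3
  a_7 = 1·3 + -1·-3 + 1·0 + -1·4 = 2
  a_8 = 1·2 + -1·3 + 1·-3 + -1·0 = -4
  a_9 = 1·-4 + -1·2 + 1·3 + -1·-3 = 0
  a_10 = 1·0 + -1·-4 + 1·2 + -1·3 = 3
  a_11 = 1·3 + -1·0 + 1·-4 + -1·2 = -3
  a_12 = 1·-3 + -1·3 + 1·0 + -1·-4 = -2
  a_13 = 1·-2 + -1·-3 + 1·3 + -1·0 = 4
  a_14 = 1·4 + -1·-2 + 1·-3 + -1·3 = 0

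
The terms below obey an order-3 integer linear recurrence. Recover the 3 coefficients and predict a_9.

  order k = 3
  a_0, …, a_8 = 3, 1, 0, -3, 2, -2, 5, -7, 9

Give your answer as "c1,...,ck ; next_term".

  a_3 = -1·0 + 0·1 + -1·3 = -3
  a_4 = -1·-3 + 0·0 + -1·1 = 2
  a_5 = -1·2 + 0·-3 + -1·0 = -2
  a_6 = -1·-2 + 0·2 + -1·-3 = 5
  a_7 = -1·5 + 0·-2 + -1·2 = -7
  a_8 = -1·-7 + 0·5 + -1·-2 = 9
  a_9 = -1·9 + 0·-7 + -1·5 = -14

-1,0,-1 ; -14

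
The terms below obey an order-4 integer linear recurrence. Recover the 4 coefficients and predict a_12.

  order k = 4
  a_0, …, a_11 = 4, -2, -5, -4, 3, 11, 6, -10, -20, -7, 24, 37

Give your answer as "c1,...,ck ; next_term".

0,-1,-1,-1 ; 3

  a_4 = 0·-4 + -1·-5 + -1·-2 + -1·4 = 3
  a_5 = 0·3 + -1·-4 + -1·-5 + -1·-2 = 11
  a_6 = 0·11 + -1·3 + -1·-4 + -1·-5 = 6
  a_7 = 0·6 + -1·11 + -1·3 + -1·-4 = -10
  a_8 = 0·-10 + -1·6 + -1·11 + -1·3 = -20
  a_9 = 0·-20 + -1·-10 + -1·6 + -1·11 = -7
  a_10 = 0·-7 + -1·-20 + -1·-10 + -1·6 = 24
  a_11 = 0·24 + -1·-7 + -1·-20 + -1·-10 = 37
  a_12 = 0·37 + -1·24 + -1·-7 + -1·-20 = 3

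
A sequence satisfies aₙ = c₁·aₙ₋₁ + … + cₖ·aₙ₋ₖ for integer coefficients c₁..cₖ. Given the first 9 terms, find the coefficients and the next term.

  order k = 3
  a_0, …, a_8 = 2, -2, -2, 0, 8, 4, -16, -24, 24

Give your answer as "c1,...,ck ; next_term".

0,-2,-2 ; 80

  a_3 = 0·-2 + -2·-2 + -2·2 = 0
  a_4 = 0·0 + -2·-2 + -2·-2 = 8
  a_5 = 0·8 + -2·0 + -2·-2 = 4
  a_6 = 0·4 + -2·8 + -2·0 = -16
  a_7 = 0·-16 + -2·4 + -2·8 = -24
  a_8 = 0·-24 + -2·-16 + -2·4 = 24
  a_9 = 0·24 + -2·-24 + -2·-16 = 80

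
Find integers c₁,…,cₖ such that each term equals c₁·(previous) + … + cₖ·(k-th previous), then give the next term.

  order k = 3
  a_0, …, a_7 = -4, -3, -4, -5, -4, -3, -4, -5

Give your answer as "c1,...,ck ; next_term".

  a_3 = 1·-4 + -1·-3 + 1·-4 = -5
  a_4 = 1·-5 + -1·-4 + 1·-3 = -4
  a_5 = 1·-4 + -1·-5 + 1·-4 = -3
  a_6 = 1·-3 + -1·-4 + 1·-5 = -4
  a_7 = 1·-4 + -1·-3 + 1·-4 = -5
  a_8 = 1·-5 + -1·-4 + 1·-3 = -4

1,-1,1 ; -4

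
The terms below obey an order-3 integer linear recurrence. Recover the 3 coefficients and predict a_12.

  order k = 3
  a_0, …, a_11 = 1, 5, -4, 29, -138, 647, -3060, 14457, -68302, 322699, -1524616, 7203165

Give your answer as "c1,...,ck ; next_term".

-4,3,-2 ; -34031906

  a_3 = -4·-4 + 3·5 + -2·1 = 29
  a_4 = -4·29 + 3·-4 + -2·5 = -138
  a_5 = -4·-138 + 3·29 + -2·-4 = 647
  a_6 = -4·647 + 3·-138 + -2·29 = -3060
  a_7 = -4·-3060 + 3·647 + -2·-138 = 14457
  a_8 = -4·14457 + 3·-3060 + -2·647 = -68302
  a_9 = -4·-68302 + 3·14457 + -2·-3060 = 322699
  a_10 = -4·322699 + 3·-68302 + -2·14457 = -1524616
  a_11 = -4·-1524616 + 3·322699 + -2·-68302 = 7203165
  a_12 = -4·7203165 + 3·-1524616 + -2·322699 = -34031906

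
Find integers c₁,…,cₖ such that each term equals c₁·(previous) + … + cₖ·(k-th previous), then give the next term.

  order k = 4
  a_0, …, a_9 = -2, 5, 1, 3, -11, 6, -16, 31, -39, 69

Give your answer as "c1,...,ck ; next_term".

  a_4 = 0·3 + 1·1 + -2·5 + 1·-2 = -11
  a_5 = 0·-11 + 1·3 + -2·1 + 1·5 = 6
  a_6 = 0·6 + 1·-11 + -2·3 + 1·1 = -16
  a_7 = 0·-16 + 1·6 + -2·-11 + 1·3 = 31
  a_8 = 0·31 + 1·-16 + -2·6 + 1·-11 = -39
  a_9 = 0·-39 + 1·31 + -2·-16 + 1·6 = 69
  a_10 = 0·69 + 1·-39 + -2·31 + 1·-16 = -117

0,1,-2,1 ; -117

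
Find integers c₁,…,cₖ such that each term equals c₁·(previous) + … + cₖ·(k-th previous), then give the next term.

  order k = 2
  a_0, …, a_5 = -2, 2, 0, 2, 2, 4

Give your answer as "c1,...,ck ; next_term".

1,1 ; 6

  a_2 = 1·2 + 1·-2 = 0
  a_3 = 1·0 + 1·2 = 2
  a_4 = 1·2 + 1·0 = 2
  a_5 = 1·2 + 1·2 = 4
  a_6 = 1·4 + 1·2 = 6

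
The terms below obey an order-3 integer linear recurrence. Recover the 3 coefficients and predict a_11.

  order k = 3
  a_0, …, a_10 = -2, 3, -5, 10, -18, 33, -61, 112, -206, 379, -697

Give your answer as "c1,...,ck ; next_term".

-1,1,-1 ; 1282

  a_3 = -1·-5 + 1·3 + -1·-2 = 10
  a_4 = -1·10 + 1·-5 + -1·3 = -18
  a_5 = -1·-18 + 1·10 + -1·-5 = 33
  a_6 = -1·33 + 1·-18 + -1·10 = -61
  a_7 = -1·-61 + 1·33 + -1·-18 = 112
  a_8 = -1·112 + 1·-61 + -1·33 = -206
  a_9 = -1·-206 + 1·112 + -1·-61 = 379
  a_10 = -1·379 + 1·-206 + -1·112 = -697
  a_11 = -1·-697 + 1·379 + -1·-206 = 1282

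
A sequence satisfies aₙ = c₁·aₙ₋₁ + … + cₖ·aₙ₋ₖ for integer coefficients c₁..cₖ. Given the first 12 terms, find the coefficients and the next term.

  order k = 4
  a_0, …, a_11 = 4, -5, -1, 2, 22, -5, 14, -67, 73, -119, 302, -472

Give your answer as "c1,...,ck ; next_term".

0,1,-3,2 ; 805

  a_4 = 0·2 + 1·-1 + -3·-5 + 2·4 = 22
  a_5 = 0·22 + 1·2 + -3·-1 + 2·-5 = -5
  a_6 = 0·-5 + 1·22 + -3·2 + 2·-1 = 14
  a_7 = 0·14 + 1·-5 + -3·22 + 2·2 = -67
  a_8 = 0·-67 + 1·14 + -3·-5 + 2·22 = 73
  a_9 = 0·73 + 1·-67 + -3·14 + 2·-5 = -119
  a_10 = 0·-119 + 1·73 + -3·-67 + 2·14 = 302
  a_11 = 0·302 + 1·-119 + -3·73 + 2·-67 = -472
  a_12 = 0·-472 + 1·302 + -3·-119 + 2·73 = 805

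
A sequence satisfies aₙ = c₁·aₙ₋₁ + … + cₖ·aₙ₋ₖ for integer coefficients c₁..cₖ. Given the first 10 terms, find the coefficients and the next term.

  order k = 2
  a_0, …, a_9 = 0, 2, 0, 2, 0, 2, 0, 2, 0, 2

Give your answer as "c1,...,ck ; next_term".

  a_2 = 0·2 + 1·0 = 0
  a_3 = 0·0 + 1·2 = 2
  a_4 = 0·2 + 1·0 = 0
  a_5 = 0·0 + 1·2 = 2
  a_6 = 0·2 + 1·0 = 0
  a_7 = 0·0 + 1·2 = 2
  a_8 = 0·2 + 1·0 = 0
  a_9 = 0·0 + 1·2 = 2
  a_10 = 0·2 + 1·0 = 0

0,1 ; 0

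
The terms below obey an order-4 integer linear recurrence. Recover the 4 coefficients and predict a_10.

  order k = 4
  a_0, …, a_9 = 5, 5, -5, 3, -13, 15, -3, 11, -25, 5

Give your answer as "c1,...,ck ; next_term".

-1,-1,-2,-1 ; 1

  a_4 = -1·3 + -1·-5 + -2·5 + -1·5 = -13
  a_5 = -1·-13 + -1·3 + -2·-5 + -1·5 = 15
  a_6 = -1·15 + -1·-13 + -2·3 + -1·-5 = -3
  a_7 = -1·-3 + -1·15 + -2·-13 + -1·3 = 11
  a_8 = -1·11 + -1·-3 + -2·15 + -1·-13 = -25
  a_9 = -1·-25 + -1·11 + -2·-3 + -1·15 = 5
  a_10 = -1·5 + -1·-25 + -2·11 + -1·-3 = 1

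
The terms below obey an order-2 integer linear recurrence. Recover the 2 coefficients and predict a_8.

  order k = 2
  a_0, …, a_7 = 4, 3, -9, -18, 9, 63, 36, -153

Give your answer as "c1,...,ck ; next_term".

  a_2 = 1·3 + -3·4 = -9
  a_3 = 1·-9 + -3·3 = -18
  a_4 = 1·-18 + -3·-9 = 9
  a_5 = 1·9 + -3·-18 = 63
  a_6 = 1·63 + -3·9 = 36
  a_7 = 1·36 + -3·63 = -153
  a_8 = 1·-153 + -3·36 = -261

1,-3 ; -261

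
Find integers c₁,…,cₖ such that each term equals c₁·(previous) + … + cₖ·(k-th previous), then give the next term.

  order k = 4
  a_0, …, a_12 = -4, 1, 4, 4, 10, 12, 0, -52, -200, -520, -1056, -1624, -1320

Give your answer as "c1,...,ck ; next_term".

  a_4 = 3·4 + -2·4 + -2·1 + -2·-4 = 10
  a_5 = 3·10 + -2·4 + -2·4 + -2·1 = 12
  a_6 = 3·12 + -2·10 + -2·4 + -2·4 = 0
  a_7 = 3·0 + -2·12 + -2·10 + -2·4 = -52
  a_8 = 3·-52 + -2·0 + -2·12 + -2·10 = -200
  a_9 = 3·-200 + -2·-52 + -2·0 + -2·12 = -520
  a_10 = 3·-520 + -2·-200 + -2·-52 + -2·0 = -1056
  a_11 = 3·-1056 + -2·-520 + -2·-200 + -2·-52 = -1624
  a_12 = 3·-1624 + -2·-1056 + -2·-520 + -2·-200 = -1320
  a_13 = 3·-1320 + -2·-1624 + -2·-1056 + -2·-520 = 2440

3,-2,-2,-2 ; 2440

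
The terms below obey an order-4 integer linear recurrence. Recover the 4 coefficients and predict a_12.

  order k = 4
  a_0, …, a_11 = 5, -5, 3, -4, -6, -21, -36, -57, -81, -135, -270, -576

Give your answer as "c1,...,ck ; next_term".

  a_4 = 3·-4 + -3·3 + 0·-5 + 3·5 = -6
  a_5 = 3·-6 + -3·-4 + 0·3 + 3·-5 = -21
  a_6 = 3·-21 + -3·-6 + 0·-4 + 3·3 = -36
  a_7 = 3·-36 + -3·-21 + 0·-6 + 3·-4 = -57
  a_8 = 3·-57 + -3·-36 + 0·-21 + 3·-6 = -81
  a_9 = 3·-81 + -3·-57 + 0·-36 + 3·-21 = -135
  a_10 = 3·-135 + -3·-81 + 0·-57 + 3·-36 = -270
  a_11 = 3·-270 + -3·-135 + 0·-81 + 3·-57 = -576
  a_12 = 3·-576 + -3·-270 + 0·-135 + 3·-81 = -1161

3,-3,0,3 ; -1161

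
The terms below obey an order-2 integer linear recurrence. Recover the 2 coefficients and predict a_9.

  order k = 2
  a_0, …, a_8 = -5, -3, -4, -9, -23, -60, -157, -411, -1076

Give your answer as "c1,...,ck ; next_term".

3,-1 ; -2817

  a_2 = 3·-3 + -1·-5 = -4
  a_3 = 3·-4 + -1·-3 = -9
  a_4 = 3·-9 + -1·-4 = -23
  a_5 = 3·-23 + -1·-9 = -60
  a_6 = 3·-60 + -1·-23 = -157
  a_7 = 3·-157 + -1·-60 = -411
  a_8 = 3·-411 + -1·-157 = -1076
  a_9 = 3·-1076 + -1·-411 = -2817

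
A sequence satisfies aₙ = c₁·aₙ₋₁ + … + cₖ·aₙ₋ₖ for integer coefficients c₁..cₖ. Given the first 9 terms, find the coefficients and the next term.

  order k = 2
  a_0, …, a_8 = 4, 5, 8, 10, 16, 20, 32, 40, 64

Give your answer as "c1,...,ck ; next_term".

  a_2 = 0·5 + 2·4 = 8
  a_3 = 0·8 + 2·5 = 10
  a_4 = 0·10 + 2·8 = 16
  a_5 = 0·16 + 2·10 = 20
  a_6 = 0·20 + 2·16 = 32
  a_7 = 0·32 + 2·20 = 40
  a_8 = 0·40 + 2·32 = 64
  a_9 = 0·64 + 2·40 = 80

0,2 ; 80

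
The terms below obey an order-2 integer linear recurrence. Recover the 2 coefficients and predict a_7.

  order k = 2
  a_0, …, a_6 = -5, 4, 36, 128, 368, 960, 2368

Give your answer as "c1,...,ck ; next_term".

  a_2 = 4·4 + -4·-5 = 36
  a_3 = 4·36 + -4·4 = 128
  a_4 = 4·128 + -4·36 = 368
  a_5 = 4·368 + -4·128 = 960
  a_6 = 4·960 + -4·368 = 2368
  a_7 = 4·2368 + -4·960 = 5632

4,-4 ; 5632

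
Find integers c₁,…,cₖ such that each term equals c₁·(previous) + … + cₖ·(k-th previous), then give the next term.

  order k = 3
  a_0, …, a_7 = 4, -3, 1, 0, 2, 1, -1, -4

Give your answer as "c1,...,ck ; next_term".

  a_3 = 1·1 + -1·-3 + -1·4 = 0
  a_4 = 1·0 + -1·1 + -1·-3 = 2
  a_5 = 1·2 + -1·0 + -1·1 = 1
  a_6 = 1·1 + -1·2 + -1·0 = -1
  a_7 = 1·-1 + -1·1 + -1·2 = -4
  a_8 = 1·-4 + -1·-1 + -1·1 = -4

1,-1,-1 ; -4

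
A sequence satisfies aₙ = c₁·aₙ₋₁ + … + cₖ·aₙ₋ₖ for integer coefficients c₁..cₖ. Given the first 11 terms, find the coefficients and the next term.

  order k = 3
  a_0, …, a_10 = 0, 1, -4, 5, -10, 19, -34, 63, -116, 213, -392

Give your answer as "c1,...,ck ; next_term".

-1,1,-1 ; 721

  a_3 = -1·-4 + 1·1 + -1·0 = 5
  a_4 = -1·5 + 1·-4 + -1·1 = -10
  a_5 = -1·-10 + 1·5 + -1·-4 = 19
  a_6 = -1·19 + 1·-10 + -1·5 = -34
  a_7 = -1·-34 + 1·19 + -1·-10 = 63
  a_8 = -1·63 + 1·-34 + -1·19 = -116
  a_9 = -1·-116 + 1·63 + -1·-34 = 213
  a_10 = -1·213 + 1·-116 + -1·63 = -392
  a_11 = -1·-392 + 1·213 + -1·-116 = 721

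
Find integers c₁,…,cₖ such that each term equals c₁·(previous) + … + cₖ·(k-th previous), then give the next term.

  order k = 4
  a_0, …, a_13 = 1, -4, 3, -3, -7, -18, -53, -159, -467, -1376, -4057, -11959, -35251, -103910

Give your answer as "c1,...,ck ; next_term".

2,2,2,1 ; -306297

  a_4 = 2·-3 + 2·3 + 2·-4 + 1·1 = -7
  a_5 = 2·-7 + 2·-3 + 2·3 + 1·-4 = -18
  a_6 = 2·-18 + 2·-7 + 2·-3 + 1·3 = -53
  a_7 = 2·-53 + 2·-18 + 2·-7 + 1·-3 = -159
  a_8 = 2·-159 + 2·-53 + 2·-18 + 1·-7 = -467
  a_9 = 2·-467 + 2·-159 + 2·-53 + 1·-18 = -1376
  a_10 = 2·-1376 + 2·-467 + 2·-159 + 1·-53 = -4057
  a_11 = 2·-4057 + 2·-1376 + 2·-467 + 1·-159 = -11959
  a_12 = 2·-11959 + 2·-4057 + 2·-1376 + 1·-467 = -35251
  a_13 = 2·-35251 + 2·-11959 + 2·-4057 + 1·-1376 = -103910
  a_14 = 2·-103910 + 2·-35251 + 2·-11959 + 1·-4057 = -306297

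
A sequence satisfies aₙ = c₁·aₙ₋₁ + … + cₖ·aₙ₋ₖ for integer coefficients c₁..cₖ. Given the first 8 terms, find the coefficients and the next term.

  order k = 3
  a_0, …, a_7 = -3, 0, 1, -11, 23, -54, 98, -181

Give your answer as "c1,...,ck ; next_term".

  a_3 = -2·1 + 1·0 + 3·-3 = -11
  a_4 = -2·-11 + 1·1 + 3·0 = 23
  a_5 = -2·23 + 1·-11 + 3·1 = -54
  a_6 = -2·-54 + 1·23 + 3·-11 = 98
  a_7 = -2·98 + 1·-54 + 3·23 = -181
  a_8 = -2·-181 + 1·98 + 3·-54 = 298

-2,1,3 ; 298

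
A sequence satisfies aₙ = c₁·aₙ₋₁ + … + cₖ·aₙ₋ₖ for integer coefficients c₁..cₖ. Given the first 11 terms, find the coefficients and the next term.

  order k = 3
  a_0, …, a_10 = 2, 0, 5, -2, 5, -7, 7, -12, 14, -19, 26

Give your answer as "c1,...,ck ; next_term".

0,1,-1 ; -33

  a_3 = 0·5 + 1·0 + -1·2 = -2
  a_4 = 0·-2 + 1·5 + -1·0 = 5
  a_5 = 0·5 + 1·-2 + -1·5 = -7
  a_6 = 0·-7 + 1·5 + -1·-2 = 7
  a_7 = 0·7 + 1·-7 + -1·5 = -12
  a_8 = 0·-12 + 1·7 + -1·-7 = 14
  a_9 = 0·14 + 1·-12 + -1·7 = -19
  a_10 = 0·-19 + 1·14 + -1·-12 = 26
  a_11 = 0·26 + 1·-19 + -1·14 = -33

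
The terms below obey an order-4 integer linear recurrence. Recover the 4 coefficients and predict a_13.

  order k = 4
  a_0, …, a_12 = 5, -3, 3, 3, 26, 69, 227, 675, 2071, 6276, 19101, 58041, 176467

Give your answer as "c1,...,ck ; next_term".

  a_4 = 3·3 + 1·3 + -3·-3 + 1·5 = 26
  a_5 = 3·26 + 1·3 + -3·3 + 1·-3 = 69
  a_6 = 3·69 + 1·26 + -3·3 + 1·3 = 227
  a_7 = 3·227 + 1·69 + -3·26 + 1·3 = 675
  a_8 = 3·675 + 1·227 + -3·69 + 1·26 = 2071
  a_9 = 3·2071 + 1·675 + -3·227 + 1·69 = 6276
  a_10 = 3·6276 + 1·2071 + -3·675 + 1·227 = 19101
  a_11 = 3·19101 + 1·6276 + -3·2071 + 1·675 = 58041
  a_12 = 3·58041 + 1·19101 + -3·6276 + 1·2071 = 176467
  a_13 = 3·176467 + 1·58041 + -3·19101 + 1·6276 = 536415

3,1,-3,1 ; 536415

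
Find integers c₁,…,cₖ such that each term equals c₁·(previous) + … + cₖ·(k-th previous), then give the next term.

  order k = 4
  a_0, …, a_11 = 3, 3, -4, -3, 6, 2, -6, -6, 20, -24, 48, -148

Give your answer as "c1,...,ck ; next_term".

  a_4 = -2·-3 + 0·-4 + -2·3 + 2·3 = 6
  a_5 = -2·6 + 0·-3 + -2·-4 + 2·3 = 2
  a_6 = -2·2 + 0·6 + -2·-3 + 2·-4 = -6
  a_7 = -2·-6 + 0·2 + -2·6 + 2·-3 = -6
  a_8 = -2·-6 + 0·-6 + -2·2 + 2·6 = 20
  a_9 = -2·20 + 0·-6 + -2·-6 + 2·2 = -24
  a_10 = -2·-24 + 0·20 + -2·-6 + 2·-6 = 48
  a_11 = -2·48 + 0·-24 + -2·20 + 2·-6 = -148
  a_12 = -2·-148 + 0·48 + -2·-24 + 2·20 = 384

-2,0,-2,2 ; 384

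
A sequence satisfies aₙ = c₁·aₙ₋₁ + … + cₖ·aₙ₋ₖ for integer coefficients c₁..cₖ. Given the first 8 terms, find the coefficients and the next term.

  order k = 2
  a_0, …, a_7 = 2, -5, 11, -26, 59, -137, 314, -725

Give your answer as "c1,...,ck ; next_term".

-1,3 ; 1667

  a_2 = -1·-5 + 3·2 = 11
  a_3 = -1·11 + 3·-5 = -26
  a_4 = -1·-26 + 3·11 = 59
  a_5 = -1·59 + 3·-26 = -137
  a_6 = -1·-137 + 3·59 = 314
  a_7 = -1·314 + 3·-137 = -725
  a_8 = -1·-725 + 3·314 = 1667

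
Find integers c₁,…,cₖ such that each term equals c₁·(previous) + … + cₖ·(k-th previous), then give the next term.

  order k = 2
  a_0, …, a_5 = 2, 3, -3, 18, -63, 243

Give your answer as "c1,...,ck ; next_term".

-3,3 ; -918

  a_2 = -3·3 + 3·2 = -3
  a_3 = -3·-3 + 3·3 = 18
  a_4 = -3·18 + 3·-3 = -63
  a_5 = -3·-63 + 3·18 = 243
  a_6 = -3·243 + 3·-63 = -918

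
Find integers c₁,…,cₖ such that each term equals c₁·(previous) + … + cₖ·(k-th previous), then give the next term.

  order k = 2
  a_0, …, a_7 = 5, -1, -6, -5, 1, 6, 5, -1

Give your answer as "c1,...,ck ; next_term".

  a_2 = 1·-1 + -1·5 = -6
  a_3 = 1·-6 + -1·-1 = -5
  a_4 = 1·-5 + -1·-6 = 1
  a_5 = 1·1 + -1·-5 = 6
  a_6 = 1·6 + -1·1 = 5
  a_7 = 1·5 + -1·6 = -1
  a_8 = 1·-1 + -1·5 = -6

1,-1 ; -6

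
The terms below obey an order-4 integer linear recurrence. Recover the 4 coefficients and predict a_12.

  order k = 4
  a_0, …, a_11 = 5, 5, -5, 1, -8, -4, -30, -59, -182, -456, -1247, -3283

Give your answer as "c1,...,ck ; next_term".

  a_4 = 2·1 + 2·-5 + -1·5 + 1·5 = -8
  a_5 = 2·-8 + 2·1 + -1·-5 + 1·5 = -4
  a_6 = 2·-4 + 2·-8 + -1·1 + 1·-5 = -30
  a_7 = 2·-30 + 2·-4 + -1·-8 + 1·1 = -59
  a_8 = 2·-59 + 2·-30 + -1·-4 + 1·-8 = -182
  a_9 = 2·-182 + 2·-59 + -1·-30 + 1·-4 = -456
  a_10 = 2·-456 + 2·-182 + -1·-59 + 1·-30 = -1247
  a_11 = 2·-1247 + 2·-456 + -1·-182 + 1·-59 = -3283
  a_12 = 2·-3283 + 2·-1247 + -1·-456 + 1·-182 = -8786

2,2,-1,1 ; -8786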